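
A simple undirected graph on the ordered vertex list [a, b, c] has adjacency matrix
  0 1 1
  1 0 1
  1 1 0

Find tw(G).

2

A width-2 tree decomposition is:
Bags: B1 = {a, b, c}
Tree: (single bag)
With just one bag of size 3, the width is 3 − 1 = 2, so tw(G) ≤ 2. For the lower bound, the 3 vertices {a, b, c} are pairwise adjacent, and any tree decomposition puts a clique entirely inside one bag — forcing width ≥ 2. Combining the bounds, tw(G) = 2.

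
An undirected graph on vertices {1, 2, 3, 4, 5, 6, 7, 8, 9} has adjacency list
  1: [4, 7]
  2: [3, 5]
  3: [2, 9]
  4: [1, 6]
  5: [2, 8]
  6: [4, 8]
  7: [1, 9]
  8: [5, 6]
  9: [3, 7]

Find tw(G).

A width-2 tree decomposition is:
Bags: B1 = {1, 4, 6}  B2 = {1, 6, 8}  B3 = {1, 5, 8}  B4 = {1, 2, 5}  B5 = {1, 2, 3}  B6 = {1, 3, 9}  B7 = {1, 7, 9}
Tree: B1–B2, B2–B3, B3–B4, B4–B5, B5–B6, B6–B7
The largest bag has 3 vertices, giving width 2; this decomposition certifies tw(G) ≤ 2. For the lower bound, G contains the cycle 1–4–6–8–5–2–3–9–7–1, so G is not a forest; only forests have treewidth ≤ 1, hence tw(G) ≥ 2. Hence tw(G) = 2 exactly.

2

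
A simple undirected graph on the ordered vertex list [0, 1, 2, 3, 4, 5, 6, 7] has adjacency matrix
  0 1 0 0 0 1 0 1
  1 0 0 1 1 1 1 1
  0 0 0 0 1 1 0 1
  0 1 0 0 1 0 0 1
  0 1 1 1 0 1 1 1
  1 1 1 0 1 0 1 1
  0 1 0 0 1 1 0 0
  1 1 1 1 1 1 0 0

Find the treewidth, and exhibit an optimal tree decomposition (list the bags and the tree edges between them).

Treewidth 3.
One such decomposition:
Bags: B1 = {1, 4, 5, 7}  B2 = {1, 3, 4, 7}  B3 = {0, 1, 5, 7}  B4 = {2, 4, 5, 7}  B5 = {1, 4, 5, 6}
Tree: B1–B2, B1–B3, B1–B4, B1–B5

Every bag has size at most 4, so the width is 4 − 1 = 3 and tw(G) ≤ 3. On the other hand G contains the 4-clique {0, 1, 5, 7}. A clique must lie in a single bag of any decomposition, so no decomposition can have width below 3. Combining the bounds, tw(G) = 3.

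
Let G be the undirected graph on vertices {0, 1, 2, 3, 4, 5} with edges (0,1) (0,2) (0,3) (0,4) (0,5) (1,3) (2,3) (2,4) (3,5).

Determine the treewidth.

2

A width-2 tree decomposition is:
Bags: B1 = {0, 2, 3}  B2 = {0, 1, 3}  B3 = {0, 2, 4}  B4 = {0, 3, 5}
Tree: B1–B2, B1–B3, B2–B4
Every bag has size at most 3, so the width is 3 − 1 = 2 and tw(G) ≤ 2. For the lower bound, the 3 vertices {0, 1, 3} are pairwise adjacent, and any tree decomposition puts a clique entirely inside one bag — forcing width ≥ 2. The upper and lower bounds meet at 2, so that is the treewidth.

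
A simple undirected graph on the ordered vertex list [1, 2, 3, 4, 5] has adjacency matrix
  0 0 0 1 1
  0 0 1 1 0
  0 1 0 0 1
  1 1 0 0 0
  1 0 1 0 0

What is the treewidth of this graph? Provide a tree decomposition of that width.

Each bag holds 3 vertices, so the decomposition has width 2, which upper-bounds the treewidth. For the lower bound, G contains the cycle 3–5–1–4–2–3, so G is not a forest; only forests have treewidth ≤ 1, hence tw(G) ≥ 2. The upper and lower bounds meet at 2, so that is the treewidth.

Treewidth 2.
One optimal decomposition is:
Bags: B1 = {1, 3, 5}  B2 = {1, 3, 4}  B3 = {2, 3, 4}
Tree: B1–B2, B2–B3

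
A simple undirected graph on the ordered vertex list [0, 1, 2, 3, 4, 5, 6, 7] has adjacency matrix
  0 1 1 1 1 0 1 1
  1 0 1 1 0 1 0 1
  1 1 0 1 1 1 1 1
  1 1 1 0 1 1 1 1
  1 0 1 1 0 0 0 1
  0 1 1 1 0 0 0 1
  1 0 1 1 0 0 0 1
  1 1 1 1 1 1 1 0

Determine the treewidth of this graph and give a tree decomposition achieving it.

Every bag has size at most 5, so the width is 5 − 1 = 4 and tw(G) ≤ 4. Conversely, {0, 1, 2, 3, 7} is a clique of size 5, and the vertices of any clique must share a bag in every tree decomposition; so some bag has ≥ 5 vertices and tw(G) ≥ 4. Hence tw(G) = 4 exactly.

Treewidth 4.
One such decomposition:
Bags: B1 = {0, 1, 2, 3, 7}  B2 = {0, 2, 3, 6, 7}  B3 = {0, 2, 3, 4, 7}  B4 = {1, 2, 3, 5, 7}
Tree: B1–B2, B2–B3, B1–B4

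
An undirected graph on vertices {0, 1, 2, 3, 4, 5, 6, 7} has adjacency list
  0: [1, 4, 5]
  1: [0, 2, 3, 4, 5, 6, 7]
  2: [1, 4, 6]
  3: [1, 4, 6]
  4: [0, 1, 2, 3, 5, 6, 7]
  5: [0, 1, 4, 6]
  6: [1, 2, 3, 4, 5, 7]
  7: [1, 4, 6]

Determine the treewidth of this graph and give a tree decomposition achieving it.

Treewidth 3.
Bags: B1 = {1, 3, 4, 6}  B2 = {1, 2, 4, 6}  B3 = {1, 4, 5, 6}  B4 = {0, 1, 4, 5}  B5 = {1, 4, 6, 7}
Tree: B1–B2, B2–B3, B3–B4, B2–B5

The largest bag has 4 vertices, giving width 3; this decomposition certifies tw(G) ≤ 3. Conversely, {0, 1, 4, 5} is a clique of size 4, and the vertices of any clique must share a bag in every tree decomposition; so some bag has ≥ 4 vertices and tw(G) ≥ 3. The upper and lower bounds meet at 3, so that is the treewidth.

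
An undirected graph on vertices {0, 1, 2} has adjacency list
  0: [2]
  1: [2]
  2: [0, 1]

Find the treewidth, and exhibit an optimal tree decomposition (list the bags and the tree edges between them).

The largest bag has 2 vertices, giving width 1; this decomposition certifies tw(G) ≤ 1. G has an edge, so its treewidth is at least 1. Therefore the treewidth is 1.

Treewidth 1.
Bags: B1 = {0, 2}  B2 = {1, 2}
Tree: B1–B2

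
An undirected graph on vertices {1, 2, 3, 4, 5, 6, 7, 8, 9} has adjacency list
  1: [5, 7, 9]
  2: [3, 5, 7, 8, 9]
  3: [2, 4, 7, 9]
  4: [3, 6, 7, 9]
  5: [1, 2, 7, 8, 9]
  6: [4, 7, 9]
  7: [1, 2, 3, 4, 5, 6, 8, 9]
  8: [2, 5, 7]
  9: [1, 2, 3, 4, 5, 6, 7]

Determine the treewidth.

3

A width-3 tree decomposition is:
Bags: B1 = {1, 5, 7, 9}  B2 = {2, 5, 7, 9}  B3 = {2, 3, 7, 9}  B4 = {3, 4, 7, 9}  B5 = {2, 5, 7, 8}  B6 = {4, 6, 7, 9}
Tree: B1–B2, B2–B3, B3–B4, B2–B5, B4–B6
The largest bag has 4 vertices, giving width 3; this decomposition certifies tw(G) ≤ 3. Conversely, {2, 5, 7, 8} is a clique of size 4, and the vertices of any clique must share a bag in every tree decomposition; so some bag has ≥ 4 vertices and tw(G) ≥ 3. Combining the bounds, tw(G) = 3.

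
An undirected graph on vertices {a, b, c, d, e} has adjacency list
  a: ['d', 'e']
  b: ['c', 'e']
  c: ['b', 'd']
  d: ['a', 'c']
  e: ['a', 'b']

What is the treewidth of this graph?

2

A width-2 tree decomposition is:
Bags: B1 = {a, b, e}  B2 = {a, b, d}  B3 = {b, c, d}
Tree: B1–B2, B2–B3
Each bag holds 3 vertices, so the decomposition has width 2, which upper-bounds the treewidth. The edges b–e–a–d–c–b form a cycle, so G is not a tree and its treewidth is at least 2. Combining the bounds, tw(G) = 2.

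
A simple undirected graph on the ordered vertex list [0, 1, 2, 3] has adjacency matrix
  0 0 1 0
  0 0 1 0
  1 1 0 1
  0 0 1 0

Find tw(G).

A width-1 tree decomposition is:
Bags: B1 = {2, 3}  B2 = {1, 2}  B3 = {0, 2}
Tree: B1–B2, B1–B3
Each bag holds 2 vertices, so the decomposition has width 1, which upper-bounds the treewidth. G has an edge, so its treewidth is at least 1. Hence tw(G) = 1 exactly.

1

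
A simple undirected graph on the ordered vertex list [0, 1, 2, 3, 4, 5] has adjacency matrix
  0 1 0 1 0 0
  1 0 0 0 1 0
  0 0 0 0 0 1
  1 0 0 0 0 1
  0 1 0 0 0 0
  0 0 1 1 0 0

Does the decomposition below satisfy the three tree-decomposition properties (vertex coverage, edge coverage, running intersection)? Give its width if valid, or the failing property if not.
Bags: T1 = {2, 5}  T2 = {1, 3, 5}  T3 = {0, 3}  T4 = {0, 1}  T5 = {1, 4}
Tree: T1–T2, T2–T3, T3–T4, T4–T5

A tree decomposition must satisfy three properties: every vertex lies in some bag; for every edge, both endpoints lie together in some bag; and for every vertex, the bags containing it form a connected subtree. Here bags containing vertex 1 are not connected in the tree, so the decomposition is invalid.

No — bags containing vertex 1 are not connected in the tree.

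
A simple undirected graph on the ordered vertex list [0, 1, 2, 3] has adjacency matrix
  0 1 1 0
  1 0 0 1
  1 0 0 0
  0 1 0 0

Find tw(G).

1

A width-1 tree decomposition is:
Bags: B1 = {0, 2}  B2 = {0, 1}  B3 = {1, 3}
Tree: B1–B2, B2–B3
The largest bag has 2 vertices, giving width 1; this decomposition certifies tw(G) ≤ 1. Any graph with an edge has treewidth ≥ 1, and G has the edge 2–0. Hence tw(G) = 1 exactly.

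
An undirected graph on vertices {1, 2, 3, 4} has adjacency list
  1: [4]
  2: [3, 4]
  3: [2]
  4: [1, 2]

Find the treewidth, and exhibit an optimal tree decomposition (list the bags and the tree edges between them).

Every bag has size at most 2, so the width is 2 − 1 = 1 and tw(G) ≤ 1. Since G has at least one edge (e.g. 3–2), it is not an edgeless graph, so tw(G) ≥ 1. Combining the bounds, tw(G) = 1.

Treewidth 1.
One such decomposition:
Bags: B1 = {2, 3}  B2 = {2, 4}  B3 = {1, 4}
Tree: B1–B2, B2–B3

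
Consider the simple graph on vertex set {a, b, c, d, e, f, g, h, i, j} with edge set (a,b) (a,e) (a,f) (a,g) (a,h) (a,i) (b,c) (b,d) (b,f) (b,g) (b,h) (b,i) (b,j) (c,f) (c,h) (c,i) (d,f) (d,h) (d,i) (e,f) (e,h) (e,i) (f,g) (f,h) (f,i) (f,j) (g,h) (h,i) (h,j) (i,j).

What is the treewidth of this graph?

4

A width-4 tree decomposition is:
Bags: B1 = {b, c, f, h, i}  B2 = {b, f, h, i, j}  B3 = {a, b, f, h, i}  B4 = {a, b, f, g, h}  B5 = {a, e, f, h, i}  B6 = {b, d, f, h, i}
Tree: B1–B2, B1–B3, B3–B4, B3–B5, B3–B6
The largest bag has 5 vertices, giving width 4; this decomposition certifies tw(G) ≤ 4. Conversely, {a, e, f, h, i} is a clique of size 5, and the vertices of any clique must share a bag in every tree decomposition; so some bag has ≥ 5 vertices and tw(G) ≥ 4. Therefore the treewidth is 4.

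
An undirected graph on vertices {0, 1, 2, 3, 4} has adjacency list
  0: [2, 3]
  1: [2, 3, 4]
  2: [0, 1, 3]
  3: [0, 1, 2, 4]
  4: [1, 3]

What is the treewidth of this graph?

A width-2 tree decomposition is:
Bags: B1 = {1, 2, 3}  B2 = {1, 3, 4}  B3 = {0, 2, 3}
Tree: B1–B2, B1–B3
Each bag holds 3 vertices, so the decomposition has width 2, which upper-bounds the treewidth. For the lower bound, the 3 vertices {0, 2, 3} are pairwise adjacent, and any tree decomposition puts a clique entirely inside one bag — forcing width ≥ 2. The upper and lower bounds meet at 2, so that is the treewidth.

2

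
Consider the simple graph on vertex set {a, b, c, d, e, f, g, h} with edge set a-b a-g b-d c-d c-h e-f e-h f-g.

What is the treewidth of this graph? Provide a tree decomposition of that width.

Treewidth 2.
Bags: B1 = {b, c, d}  B2 = {b, c, h}  B3 = {b, e, h}  B4 = {b, e, f}  B5 = {b, f, g}  B6 = {a, b, g}
Tree: B1–B2, B2–B3, B3–B4, B4–B5, B5–B6

Each bag holds 3 vertices, so the decomposition has width 2, which upper-bounds the treewidth. Since b–d–c–h–e–f–g–a–b is a cycle in G, G is not acyclic. Forests are exactly the graphs of treewidth ≤ 1, so tw(G) ≥ 2. Combining the bounds, tw(G) = 2.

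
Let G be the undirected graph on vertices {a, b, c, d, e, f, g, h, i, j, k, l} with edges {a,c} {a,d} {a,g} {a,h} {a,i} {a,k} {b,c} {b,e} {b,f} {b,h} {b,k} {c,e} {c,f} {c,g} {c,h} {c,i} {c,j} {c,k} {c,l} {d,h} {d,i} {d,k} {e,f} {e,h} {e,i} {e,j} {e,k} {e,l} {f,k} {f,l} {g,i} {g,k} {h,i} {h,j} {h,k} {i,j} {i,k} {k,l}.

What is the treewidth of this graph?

4

A width-4 tree decomposition is:
Bags: B1 = {b, c, e, h, k}  B2 = {c, e, h, i, k}  B3 = {a, c, h, i, k}  B4 = {c, e, h, i, j}  B5 = {a, d, h, i, k}  B6 = {b, c, e, f, k}  B7 = {a, c, g, i, k}  B8 = {c, e, f, k, l}
Tree: B1–B2, B2–B3, B2–B4, B3–B5, B1–B6, B3–B7, B6–B8
Every bag has size at most 5, so the width is 5 − 1 = 4 and tw(G) ≤ 4. For the lower bound, the 5 vertices {c, e, h, i, j} are pairwise adjacent, and any tree decomposition puts a clique entirely inside one bag — forcing width ≥ 4. The upper and lower bounds meet at 4, so that is the treewidth.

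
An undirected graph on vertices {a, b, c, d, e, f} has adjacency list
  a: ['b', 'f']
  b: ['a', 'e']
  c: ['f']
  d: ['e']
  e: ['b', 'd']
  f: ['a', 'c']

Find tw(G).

1

A width-1 tree decomposition is:
Bags: B1 = {c, f}  B2 = {a, f}  B3 = {a, b}  B4 = {b, e}  B5 = {d, e}
Tree: B1–B2, B2–B3, B3–B4, B4–B5
Each bag holds 2 vertices, so the decomposition has width 1, which upper-bounds the treewidth. G has an edge, so its treewidth is at least 1. The upper and lower bounds meet at 1, so that is the treewidth.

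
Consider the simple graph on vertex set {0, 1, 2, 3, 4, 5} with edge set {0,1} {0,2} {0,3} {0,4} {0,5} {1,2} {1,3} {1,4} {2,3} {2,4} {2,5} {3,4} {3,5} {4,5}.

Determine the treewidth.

4

A width-4 tree decomposition is:
Bags: B1 = {0, 2, 3, 4, 5}  B2 = {0, 1, 2, 3, 4}
Tree: B1–B2
The largest bag has 5 vertices, giving width 4; this decomposition certifies tw(G) ≤ 4. Conversely, {0, 1, 2, 3, 4} is a clique of size 5, and the vertices of any clique must share a bag in every tree decomposition; so some bag has ≥ 5 vertices and tw(G) ≥ 4. Therefore the treewidth is 4.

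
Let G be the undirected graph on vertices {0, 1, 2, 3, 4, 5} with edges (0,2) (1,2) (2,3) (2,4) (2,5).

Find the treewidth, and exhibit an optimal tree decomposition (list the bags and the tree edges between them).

Treewidth 1.
One such decomposition:
Bags: B1 = {0, 2}  B2 = {2, 3}  B3 = {2, 4}  B4 = {1, 2}  B5 = {2, 5}
Tree: B1–B2, B1–B3, B2–B4, B1–B5

The largest bag has 2 vertices, giving width 1; this decomposition certifies tw(G) ≤ 1. Since G has at least one edge (e.g. 2–0), it is not an edgeless graph, so tw(G) ≥ 1. Therefore the treewidth is 1.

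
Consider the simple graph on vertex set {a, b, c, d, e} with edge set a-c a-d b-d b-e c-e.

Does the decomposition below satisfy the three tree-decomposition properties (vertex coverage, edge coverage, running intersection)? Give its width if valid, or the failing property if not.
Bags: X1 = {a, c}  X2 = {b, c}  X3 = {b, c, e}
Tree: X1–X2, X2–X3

A tree decomposition must satisfy three properties: every vertex lies in some bag; for every edge, both endpoints lie together in some bag; and for every vertex, the bags containing it form a connected subtree. Here vertex d appears in no bag, so the decomposition is invalid.

No — vertex d appears in no bag.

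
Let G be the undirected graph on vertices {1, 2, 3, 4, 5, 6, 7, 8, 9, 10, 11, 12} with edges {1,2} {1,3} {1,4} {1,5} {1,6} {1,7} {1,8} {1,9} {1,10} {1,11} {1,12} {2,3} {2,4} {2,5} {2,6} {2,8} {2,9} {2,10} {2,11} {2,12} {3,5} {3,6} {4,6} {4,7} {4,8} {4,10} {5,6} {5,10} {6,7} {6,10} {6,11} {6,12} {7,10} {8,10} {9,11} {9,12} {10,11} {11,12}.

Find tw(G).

4

A width-4 tree decomposition is:
Bags: B1 = {1, 2, 4, 6, 10}  B2 = {1, 2, 4, 8, 10}  B3 = {1, 2, 6, 10, 11}  B4 = {1, 4, 6, 7, 10}  B5 = {1, 2, 6, 11, 12}  B6 = {1, 2, 5, 6, 10}  B7 = {1, 2, 9, 11, 12}  B8 = {1, 2, 3, 5, 6}
Tree: B1–B2, B1–B3, B1–B4, B3–B5, B1–B6, B5–B7, B6–B8
Every bag has size at most 5, so the width is 5 − 1 = 4 and tw(G) ≤ 4. Conversely, {1, 2, 4, 8, 10} is a clique of size 5, and the vertices of any clique must share a bag in every tree decomposition; so some bag has ≥ 5 vertices and tw(G) ≥ 4. The upper and lower bounds meet at 4, so that is the treewidth.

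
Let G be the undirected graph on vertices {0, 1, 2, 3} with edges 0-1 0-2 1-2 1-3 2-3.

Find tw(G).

2

A width-2 tree decomposition is:
Bags: B1 = {1, 2, 3}  B2 = {0, 1, 2}
Tree: B1–B2
Each bag holds 3 vertices, so the decomposition has width 2, which upper-bounds the treewidth. On the other hand G contains the 3-clique {0, 1, 2}. A clique must lie in a single bag of any decomposition, so no decomposition can have width below 2. Therefore the treewidth is 2.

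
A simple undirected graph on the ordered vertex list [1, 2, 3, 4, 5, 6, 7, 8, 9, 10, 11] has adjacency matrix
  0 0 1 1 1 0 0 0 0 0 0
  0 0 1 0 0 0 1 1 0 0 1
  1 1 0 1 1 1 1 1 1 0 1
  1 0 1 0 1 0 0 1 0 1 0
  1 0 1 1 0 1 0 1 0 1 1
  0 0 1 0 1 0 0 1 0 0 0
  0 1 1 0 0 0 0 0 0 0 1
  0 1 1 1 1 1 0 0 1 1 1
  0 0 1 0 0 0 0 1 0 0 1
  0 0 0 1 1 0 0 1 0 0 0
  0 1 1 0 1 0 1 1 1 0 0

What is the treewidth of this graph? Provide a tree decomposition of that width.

Treewidth 3.
One optimal decomposition is:
Bags: B1 = {3, 5, 8, 11}  B2 = {2, 3, 8, 11}  B3 = {3, 4, 5, 8}  B4 = {3, 5, 6, 8}  B5 = {4, 5, 8, 10}  B6 = {1, 3, 4, 5}  B7 = {2, 3, 7, 11}  B8 = {3, 8, 9, 11}
Tree: B1–B2, B1–B3, B1–B4, B3–B5, B3–B6, B2–B7, B1–B8

Each bag holds 4 vertices, so the decomposition has width 3, which upper-bounds the treewidth. For the lower bound, the 4 vertices {4, 5, 8, 10} are pairwise adjacent, and any tree decomposition puts a clique entirely inside one bag — forcing width ≥ 3. The upper and lower bounds meet at 3, so that is the treewidth.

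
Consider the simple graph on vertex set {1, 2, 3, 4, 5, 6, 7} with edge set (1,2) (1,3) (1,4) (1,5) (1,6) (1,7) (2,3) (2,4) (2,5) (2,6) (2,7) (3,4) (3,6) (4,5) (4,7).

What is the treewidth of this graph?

A width-3 tree decomposition is:
Bags: B1 = {1, 2, 4, 7}  B2 = {1, 2, 3, 4}  B3 = {1, 2, 3, 6}  B4 = {1, 2, 4, 5}
Tree: B1–B2, B2–B3, B1–B4
The largest bag has 4 vertices, giving width 3; this decomposition certifies tw(G) ≤ 3. Conversely, {1, 2, 3, 4} is a clique of size 4, and the vertices of any clique must share a bag in every tree decomposition; so some bag has ≥ 4 vertices and tw(G) ≥ 3. Combining the bounds, tw(G) = 3.

3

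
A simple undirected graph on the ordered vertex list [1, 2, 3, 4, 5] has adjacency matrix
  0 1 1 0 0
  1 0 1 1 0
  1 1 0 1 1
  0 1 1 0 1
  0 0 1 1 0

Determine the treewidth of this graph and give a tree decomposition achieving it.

Treewidth 2.
One such decomposition:
Bags: B1 = {2, 3, 4}  B2 = {3, 4, 5}  B3 = {1, 2, 3}
Tree: B1–B2, B1–B3

Every bag has size at most 3, so the width is 3 − 1 = 2 and tw(G) ≤ 2. For the lower bound, the 3 vertices {1, 2, 3} are pairwise adjacent, and any tree decomposition puts a clique entirely inside one bag — forcing width ≥ 2. Combining the bounds, tw(G) = 2.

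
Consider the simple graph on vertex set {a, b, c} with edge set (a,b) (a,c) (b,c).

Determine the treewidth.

2

A width-2 tree decomposition is:
Bags: B1 = {a, b, c}
Tree: (single bag)
A single bag containing all 3 vertices is trivially a valid decomposition of width 2. On the other hand G contains the 3-clique {a, b, c}. A clique must lie in a single bag of any decomposition, so no decomposition can have width below 2. Combining the bounds, tw(G) = 2.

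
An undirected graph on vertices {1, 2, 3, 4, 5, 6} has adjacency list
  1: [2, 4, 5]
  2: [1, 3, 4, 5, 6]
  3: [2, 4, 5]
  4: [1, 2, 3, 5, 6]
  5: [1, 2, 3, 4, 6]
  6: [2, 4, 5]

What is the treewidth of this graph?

A width-3 tree decomposition is:
Bags: B1 = {1, 2, 4, 5}  B2 = {2, 3, 4, 5}  B3 = {2, 4, 5, 6}
Tree: B1–B2, B2–B3
Each bag holds 4 vertices, so the decomposition has width 3, which upper-bounds the treewidth. For the lower bound, the 4 vertices {1, 2, 4, 5} are pairwise adjacent, and any tree decomposition puts a clique entirely inside one bag — forcing width ≥ 3. Combining the bounds, tw(G) = 3.

3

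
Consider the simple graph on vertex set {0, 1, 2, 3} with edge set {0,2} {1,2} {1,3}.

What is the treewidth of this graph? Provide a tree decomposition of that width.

Each bag holds 2 vertices, so the decomposition has width 1, which upper-bounds the treewidth. Any graph with an edge has treewidth ≥ 1, and G has the edge 3–1. Hence tw(G) = 1 exactly.

Treewidth 1.
One optimal decomposition is:
Bags: B1 = {1, 3}  B2 = {1, 2}  B3 = {0, 2}
Tree: B1–B2, B2–B3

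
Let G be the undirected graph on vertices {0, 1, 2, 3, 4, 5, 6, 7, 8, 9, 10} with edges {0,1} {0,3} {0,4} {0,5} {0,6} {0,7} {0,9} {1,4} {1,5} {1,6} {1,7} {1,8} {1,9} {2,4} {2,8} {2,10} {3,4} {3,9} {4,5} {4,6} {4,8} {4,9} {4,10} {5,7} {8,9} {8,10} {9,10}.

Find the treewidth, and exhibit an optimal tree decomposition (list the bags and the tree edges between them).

The largest bag has 4 vertices, giving width 3; this decomposition certifies tw(G) ≤ 3. Conversely, {0, 1, 4, 9} is a clique of size 4, and the vertices of any clique must share a bag in every tree decomposition; so some bag has ≥ 4 vertices and tw(G) ≥ 3. Therefore the treewidth is 3.

Treewidth 3.
One optimal decomposition is:
Bags: B1 = {0, 1, 4, 9}  B2 = {0, 1, 4, 5}  B3 = {0, 1, 4, 6}  B4 = {1, 4, 8, 9}  B5 = {0, 3, 4, 9}  B6 = {4, 8, 9, 10}  B7 = {0, 1, 5, 7}  B8 = {2, 4, 8, 10}
Tree: B1–B2, B2–B3, B1–B4, B1–B5, B4–B6, B2–B7, B6–B8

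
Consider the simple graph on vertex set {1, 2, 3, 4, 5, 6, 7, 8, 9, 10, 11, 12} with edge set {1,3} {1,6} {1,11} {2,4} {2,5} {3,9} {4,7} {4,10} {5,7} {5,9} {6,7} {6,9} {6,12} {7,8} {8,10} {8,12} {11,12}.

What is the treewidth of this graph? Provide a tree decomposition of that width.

Treewidth 3.
One such decomposition:
Bags: B1 = {2, 4, 5, 10}  B2 = {4, 5, 7, 10}  B3 = {5, 7, 8, 10}  B4 = {5, 7, 8, 9}  B5 = {6, 7, 8, 9}  B6 = {6, 8, 9, 12}  B7 = {3, 6, 9, 12}  B8 = {1, 3, 6, 12}  B9 = {1, 3, 11, 12}
Tree: B1–B2, B2–B3, B3–B4, B4–B5, B5–B6, B6–B7, B7–B8, B8–B9

The largest bag has 4 vertices, giving width 3; this decomposition certifies tw(G) ≤ 3. For the lower bound: the 4 vertex sets {2,4,10}, {5}, {7}, {6,8,9,12} are disjoint, each induces a connected subgraph, and every pair is joined by at least one edge of G. Contracting each set to a single vertex therefore yields K_{4} as a minor, and since treewidth is minor-monotone, tw(G) ≥ tw(K_{4}) = 3. Therefore the treewidth is 3.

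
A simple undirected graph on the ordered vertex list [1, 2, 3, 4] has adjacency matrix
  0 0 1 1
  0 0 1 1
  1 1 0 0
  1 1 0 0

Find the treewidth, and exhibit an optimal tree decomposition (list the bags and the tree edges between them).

Treewidth 2.
Bags: B1 = {1, 2, 3}  B2 = {1, 2, 4}
Tree: B1–B2

Every bag has size at most 3, so the width is 3 − 1 = 2 and tw(G) ≤ 2. The edges 2–3–1–4–2 form a cycle, so G is not a tree and its treewidth is at least 2. Hence tw(G) = 2 exactly.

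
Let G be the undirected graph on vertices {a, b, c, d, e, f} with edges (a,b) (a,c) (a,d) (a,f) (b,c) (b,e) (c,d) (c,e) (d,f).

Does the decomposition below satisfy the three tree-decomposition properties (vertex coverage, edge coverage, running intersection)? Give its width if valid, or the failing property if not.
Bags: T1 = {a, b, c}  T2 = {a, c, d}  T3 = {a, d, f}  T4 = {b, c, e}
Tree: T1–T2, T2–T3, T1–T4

Yes; width 2.

Checking the three conditions: (i) the bags cover all of {a, b, c, d, e, f}; (ii) for each edge, some bag contains both endpoints; (iii) the bags containing any fixed vertex form a subtree. All hold, so the decomposition is valid with width 3 − 1 = 2.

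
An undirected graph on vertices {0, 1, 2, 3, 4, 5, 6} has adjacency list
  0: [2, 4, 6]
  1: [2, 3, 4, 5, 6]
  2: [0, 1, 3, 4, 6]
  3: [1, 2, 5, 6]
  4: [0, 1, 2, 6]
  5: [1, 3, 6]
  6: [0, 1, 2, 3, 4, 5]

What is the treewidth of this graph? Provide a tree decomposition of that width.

Treewidth 3.
Bags: B1 = {1, 2, 4, 6}  B2 = {0, 2, 4, 6}  B3 = {1, 2, 3, 6}  B4 = {1, 3, 5, 6}
Tree: B1–B2, B1–B3, B3–B4

Each bag holds 4 vertices, so the decomposition has width 3, which upper-bounds the treewidth. Conversely, {0, 2, 4, 6} is a clique of size 4, and the vertices of any clique must share a bag in every tree decomposition; so some bag has ≥ 4 vertices and tw(G) ≥ 3. Therefore the treewidth is 3.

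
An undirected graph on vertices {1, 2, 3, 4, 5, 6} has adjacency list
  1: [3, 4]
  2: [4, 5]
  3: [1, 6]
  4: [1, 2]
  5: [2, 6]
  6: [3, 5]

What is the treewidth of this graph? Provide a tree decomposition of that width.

Every bag has size at most 3, so the width is 3 − 1 = 2 and tw(G) ≤ 2. The edges 4–2–5–6–3–1–4 form a cycle, so G is not a tree and its treewidth is at least 2. Combining the bounds, tw(G) = 2.

Treewidth 2.
One optimal decomposition is:
Bags: B1 = {2, 4, 5}  B2 = {4, 5, 6}  B3 = {3, 4, 6}  B4 = {1, 3, 4}
Tree: B1–B2, B2–B3, B3–B4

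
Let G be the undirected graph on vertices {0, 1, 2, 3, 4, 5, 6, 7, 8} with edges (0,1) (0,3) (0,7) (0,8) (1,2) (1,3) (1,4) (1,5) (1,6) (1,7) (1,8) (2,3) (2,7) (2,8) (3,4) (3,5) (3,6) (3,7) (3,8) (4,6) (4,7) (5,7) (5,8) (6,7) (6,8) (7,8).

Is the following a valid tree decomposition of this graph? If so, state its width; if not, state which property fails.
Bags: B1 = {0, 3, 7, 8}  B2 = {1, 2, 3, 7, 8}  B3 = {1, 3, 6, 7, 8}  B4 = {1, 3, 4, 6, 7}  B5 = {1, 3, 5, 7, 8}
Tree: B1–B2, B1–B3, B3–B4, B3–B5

No — edge (1,0) lies in no bag.

A tree decomposition must satisfy three properties: every vertex lies in some bag; for every edge, both endpoints lie together in some bag; and for every vertex, the bags containing it form a connected subtree. Here edge (1,0) lies in no bag, so the decomposition is invalid.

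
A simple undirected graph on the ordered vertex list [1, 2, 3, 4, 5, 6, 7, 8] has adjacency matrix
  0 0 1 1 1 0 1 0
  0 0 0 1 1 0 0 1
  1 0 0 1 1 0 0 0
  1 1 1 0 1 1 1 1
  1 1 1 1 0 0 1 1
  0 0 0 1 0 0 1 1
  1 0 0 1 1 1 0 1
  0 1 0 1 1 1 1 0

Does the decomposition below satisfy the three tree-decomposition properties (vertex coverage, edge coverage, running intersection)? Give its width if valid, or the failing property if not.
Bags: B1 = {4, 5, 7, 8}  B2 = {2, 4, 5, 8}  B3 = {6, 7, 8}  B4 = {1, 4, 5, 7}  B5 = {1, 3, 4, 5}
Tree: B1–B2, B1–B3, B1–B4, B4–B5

No — edge (4,6) lies in no bag.

A tree decomposition must satisfy three properties: every vertex lies in some bag; for every edge, both endpoints lie together in some bag; and for every vertex, the bags containing it form a connected subtree. Here edge (4,6) lies in no bag, so the decomposition is invalid.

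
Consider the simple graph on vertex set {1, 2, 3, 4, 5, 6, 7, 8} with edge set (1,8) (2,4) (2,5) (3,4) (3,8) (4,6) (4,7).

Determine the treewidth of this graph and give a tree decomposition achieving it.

Every bag has size at most 2, so the width is 2 − 1 = 1 and tw(G) ≤ 1. Since G has at least one edge (e.g. 8–3), it is not an edgeless graph, so tw(G) ≥ 1. Therefore the treewidth is 1.

Treewidth 1.
One such decomposition:
Bags: B1 = {3, 8}  B2 = {3, 4}  B3 = {4, 7}  B4 = {4, 6}  B5 = {1, 8}  B6 = {2, 4}  B7 = {2, 5}
Tree: B1–B2, B2–B3, B3–B4, B1–B5, B4–B6, B6–B7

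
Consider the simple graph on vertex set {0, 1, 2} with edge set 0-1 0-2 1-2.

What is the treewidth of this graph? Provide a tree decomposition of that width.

Treewidth 2.
One such decomposition:
Bags: B1 = {0, 1, 2}
Tree: (single bag)

A single bag containing all 3 vertices is trivially a valid decomposition of width 2. For the lower bound, the 3 vertices {0, 1, 2} are pairwise adjacent, and any tree decomposition puts a clique entirely inside one bag — forcing width ≥ 2. Combining the bounds, tw(G) = 2.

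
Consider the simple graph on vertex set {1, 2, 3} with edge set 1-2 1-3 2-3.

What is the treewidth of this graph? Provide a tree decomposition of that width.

A single bag containing all 3 vertices is trivially a valid decomposition of width 2. On the other hand G contains the 3-clique {1, 2, 3}. A clique must lie in a single bag of any decomposition, so no decomposition can have width below 2. The upper and lower bounds meet at 2, so that is the treewidth.

Treewidth 2.
Bags: B1 = {1, 2, 3}
Tree: (single bag)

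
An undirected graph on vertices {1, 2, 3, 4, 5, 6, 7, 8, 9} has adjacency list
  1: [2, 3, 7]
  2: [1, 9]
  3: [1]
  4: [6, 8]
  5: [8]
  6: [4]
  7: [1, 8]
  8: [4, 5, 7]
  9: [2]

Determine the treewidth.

A width-1 tree decomposition is:
Bags: B1 = {1, 3}  B2 = {1, 7}  B3 = {1, 2}  B4 = {7, 8}  B5 = {2, 9}  B6 = {4, 8}  B7 = {4, 6}  B8 = {5, 8}
Tree: B1–B2, B1–B3, B2–B4, B3–B5, B4–B6, B6–B7, B6–B8
Every bag has size at most 2, so the width is 2 − 1 = 1 and tw(G) ≤ 1. Any graph with an edge has treewidth ≥ 1, and G has the edge 3–1. The upper and lower bounds meet at 1, so that is the treewidth.

1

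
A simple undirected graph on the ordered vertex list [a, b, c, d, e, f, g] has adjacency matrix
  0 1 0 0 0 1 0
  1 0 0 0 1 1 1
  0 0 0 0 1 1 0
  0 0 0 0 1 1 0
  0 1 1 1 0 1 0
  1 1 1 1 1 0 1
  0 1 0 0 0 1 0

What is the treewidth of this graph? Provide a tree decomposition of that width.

Every bag has size at most 3, so the width is 3 − 1 = 2 and tw(G) ≤ 2. On the other hand G contains the 3-clique {d, e, f}. A clique must lie in a single bag of any decomposition, so no decomposition can have width below 2. The upper and lower bounds meet at 2, so that is the treewidth.

Treewidth 2.
One such decomposition:
Bags: B1 = {b, f, g}  B2 = {a, b, f}  B3 = {b, e, f}  B4 = {c, e, f}  B5 = {d, e, f}
Tree: B1–B2, B2–B3, B3–B4, B3–B5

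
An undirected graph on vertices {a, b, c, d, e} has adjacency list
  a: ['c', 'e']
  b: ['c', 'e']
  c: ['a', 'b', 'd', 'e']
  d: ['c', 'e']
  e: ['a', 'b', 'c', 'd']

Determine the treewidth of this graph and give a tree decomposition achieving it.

Every bag has size at most 3, so the width is 3 − 1 = 2 and tw(G) ≤ 2. For the lower bound, the 3 vertices {c, d, e} are pairwise adjacent, and any tree decomposition puts a clique entirely inside one bag — forcing width ≥ 2. The upper and lower bounds meet at 2, so that is the treewidth.

Treewidth 2.
One optimal decomposition is:
Bags: B1 = {c, d, e}  B2 = {a, c, e}  B3 = {b, c, e}
Tree: B1–B2, B1–B3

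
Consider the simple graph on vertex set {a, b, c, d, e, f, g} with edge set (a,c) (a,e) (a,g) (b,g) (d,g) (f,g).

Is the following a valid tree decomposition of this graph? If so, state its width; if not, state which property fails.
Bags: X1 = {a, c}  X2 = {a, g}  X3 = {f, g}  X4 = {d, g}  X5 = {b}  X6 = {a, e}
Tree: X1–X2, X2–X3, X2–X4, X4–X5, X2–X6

A tree decomposition must satisfy three properties: every vertex lies in some bag; for every edge, both endpoints lie together in some bag; and for every vertex, the bags containing it form a connected subtree. Here edge (g,b) lies in no bag, so the decomposition is invalid.

No — edge (g,b) lies in no bag.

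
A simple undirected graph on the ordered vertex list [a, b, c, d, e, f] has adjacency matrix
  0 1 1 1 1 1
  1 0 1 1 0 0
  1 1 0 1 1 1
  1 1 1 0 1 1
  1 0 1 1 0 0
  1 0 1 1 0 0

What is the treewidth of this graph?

A width-3 tree decomposition is:
Bags: B1 = {a, c, d, f}  B2 = {a, b, c, d}  B3 = {a, c, d, e}
Tree: B1–B2, B2–B3
Each bag holds 4 vertices, so the decomposition has width 3, which upper-bounds the treewidth. For the lower bound, the 4 vertices {a, c, d, e} are pairwise adjacent, and any tree decomposition puts a clique entirely inside one bag — forcing width ≥ 3. Hence tw(G) = 3 exactly.

3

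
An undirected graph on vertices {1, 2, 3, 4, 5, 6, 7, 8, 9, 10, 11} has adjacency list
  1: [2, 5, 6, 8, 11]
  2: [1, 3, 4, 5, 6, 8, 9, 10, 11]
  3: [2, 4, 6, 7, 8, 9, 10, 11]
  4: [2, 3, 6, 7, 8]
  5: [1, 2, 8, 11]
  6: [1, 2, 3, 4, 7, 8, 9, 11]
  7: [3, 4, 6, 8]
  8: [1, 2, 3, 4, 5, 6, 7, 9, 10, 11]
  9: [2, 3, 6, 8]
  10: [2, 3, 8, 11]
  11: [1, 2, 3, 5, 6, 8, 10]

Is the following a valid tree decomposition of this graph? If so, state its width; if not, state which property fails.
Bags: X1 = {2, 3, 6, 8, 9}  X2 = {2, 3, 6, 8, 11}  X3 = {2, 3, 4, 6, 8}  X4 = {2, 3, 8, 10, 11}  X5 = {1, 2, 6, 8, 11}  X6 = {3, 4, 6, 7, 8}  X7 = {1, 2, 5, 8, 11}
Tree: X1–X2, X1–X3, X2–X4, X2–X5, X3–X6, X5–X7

Yes; width 4.

Checking the three conditions: (i) the bags cover all of {1, 2, 3, 4, 5, 6, 7, 8, 9, 10, 11}; (ii) for each edge, some bag contains both endpoints; (iii) the bags containing any fixed vertex form a subtree. All hold, so the decomposition is valid with width 5 − 1 = 4.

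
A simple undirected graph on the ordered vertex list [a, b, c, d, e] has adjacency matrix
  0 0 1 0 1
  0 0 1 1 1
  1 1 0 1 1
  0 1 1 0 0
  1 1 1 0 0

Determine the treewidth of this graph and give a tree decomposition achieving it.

Each bag holds 3 vertices, so the decomposition has width 2, which upper-bounds the treewidth. Conversely, {b, c, d} is a clique of size 3, and the vertices of any clique must share a bag in every tree decomposition; so some bag has ≥ 3 vertices and tw(G) ≥ 2. Hence tw(G) = 2 exactly.

Treewidth 2.
One such decomposition:
Bags: B1 = {a, c, e}  B2 = {b, c, e}  B3 = {b, c, d}
Tree: B1–B2, B2–B3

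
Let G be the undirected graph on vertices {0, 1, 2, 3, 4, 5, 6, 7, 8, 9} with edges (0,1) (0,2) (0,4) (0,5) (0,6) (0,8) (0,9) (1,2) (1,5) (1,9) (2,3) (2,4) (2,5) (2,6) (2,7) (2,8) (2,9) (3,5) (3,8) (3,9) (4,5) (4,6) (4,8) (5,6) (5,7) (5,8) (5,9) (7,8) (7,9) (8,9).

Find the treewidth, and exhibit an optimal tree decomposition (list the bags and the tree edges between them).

Every bag has size at most 5, so the width is 5 − 1 = 4 and tw(G) ≤ 4. For the lower bound, the 5 vertices {0, 1, 2, 5, 9} are pairwise adjacent, and any tree decomposition puts a clique entirely inside one bag — forcing width ≥ 4. Therefore the treewidth is 4.

Treewidth 4.
One such decomposition:
Bags: B1 = {0, 2, 4, 5, 8}  B2 = {0, 2, 5, 8, 9}  B3 = {2, 3, 5, 8, 9}  B4 = {0, 2, 4, 5, 6}  B5 = {0, 1, 2, 5, 9}  B6 = {2, 5, 7, 8, 9}
Tree: B1–B2, B2–B3, B1–B4, B2–B5, B3–B6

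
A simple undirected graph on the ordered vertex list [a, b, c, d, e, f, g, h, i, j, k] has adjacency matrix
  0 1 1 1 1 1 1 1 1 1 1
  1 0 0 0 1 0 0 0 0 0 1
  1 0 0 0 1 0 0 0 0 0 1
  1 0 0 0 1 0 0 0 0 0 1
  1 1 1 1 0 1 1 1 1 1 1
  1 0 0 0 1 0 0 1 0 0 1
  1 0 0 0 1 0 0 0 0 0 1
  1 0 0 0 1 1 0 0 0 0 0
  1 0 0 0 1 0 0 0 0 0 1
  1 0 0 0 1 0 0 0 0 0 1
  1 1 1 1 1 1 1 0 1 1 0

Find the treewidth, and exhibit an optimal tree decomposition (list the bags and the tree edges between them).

The largest bag has 4 vertices, giving width 3; this decomposition certifies tw(G) ≤ 3. Conversely, {a, e, f, h} is a clique of size 4, and the vertices of any clique must share a bag in every tree decomposition; so some bag has ≥ 4 vertices and tw(G) ≥ 3. Hence tw(G) = 3 exactly.

Treewidth 3.
One optimal decomposition is:
Bags: B1 = {a, e, j, k}  B2 = {a, e, f, k}  B3 = {a, b, e, k}  B4 = {a, e, f, h}  B5 = {a, d, e, k}  B6 = {a, e, i, k}  B7 = {a, c, e, k}  B8 = {a, e, g, k}
Tree: B1–B2, B1–B3, B2–B4, B1–B5, B3–B6, B3–B7, B7–B8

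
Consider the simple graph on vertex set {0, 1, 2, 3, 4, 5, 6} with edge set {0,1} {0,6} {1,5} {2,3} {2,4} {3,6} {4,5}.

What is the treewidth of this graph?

A width-2 tree decomposition is:
Bags: B1 = {2, 3, 6}  B2 = {2, 4, 6}  B3 = {4, 5, 6}  B4 = {1, 5, 6}  B5 = {0, 1, 6}
Tree: B1–B2, B2–B3, B3–B4, B4–B5
Every bag has size at most 3, so the width is 3 − 1 = 2 and tw(G) ≤ 2. Since 6–3–2–4–5–1–0–6 is a cycle in G, G is not acyclic. Forests are exactly the graphs of treewidth ≤ 1, so tw(G) ≥ 2. Hence tw(G) = 2 exactly.

2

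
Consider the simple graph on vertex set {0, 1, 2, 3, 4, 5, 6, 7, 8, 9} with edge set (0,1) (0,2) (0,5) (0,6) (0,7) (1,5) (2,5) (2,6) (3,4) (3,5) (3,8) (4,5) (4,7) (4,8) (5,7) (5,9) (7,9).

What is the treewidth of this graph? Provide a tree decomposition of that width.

Treewidth 2.
One optimal decomposition is:
Bags: B1 = {0, 5, 7}  B2 = {4, 5, 7}  B3 = {3, 4, 5}  B4 = {3, 4, 8}  B5 = {0, 2, 5}  B6 = {5, 7, 9}  B7 = {0, 1, 5}  B8 = {0, 2, 6}
Tree: B1–B2, B2–B3, B3–B4, B1–B5, B2–B6, B1–B7, B5–B8

Every bag has size at most 3, so the width is 3 − 1 = 2 and tw(G) ≤ 2. On the other hand G contains the 3-clique {3, 4, 8}. A clique must lie in a single bag of any decomposition, so no decomposition can have width below 2. Therefore the treewidth is 2.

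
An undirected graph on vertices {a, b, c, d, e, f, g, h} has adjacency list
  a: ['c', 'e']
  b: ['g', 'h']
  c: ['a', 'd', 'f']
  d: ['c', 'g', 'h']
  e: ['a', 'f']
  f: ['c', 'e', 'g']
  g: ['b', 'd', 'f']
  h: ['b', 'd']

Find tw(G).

A width-2 tree decomposition is:
Bags: B1 = {a, e, f}  B2 = {a, c, f}  B3 = {c, f, g}  B4 = {c, d, g}  B5 = {b, d, g}  B6 = {b, d, h}
Tree: B1–B2, B2–B3, B3–B4, B4–B5, B5–B6
Each bag holds 3 vertices, so the decomposition has width 2, which upper-bounds the treewidth. For the lower bound, G contains the cycle e–a–c–f–e, so G is not a forest; only forests have treewidth ≤ 1, hence tw(G) ≥ 2. The upper and lower bounds meet at 2, so that is the treewidth.

2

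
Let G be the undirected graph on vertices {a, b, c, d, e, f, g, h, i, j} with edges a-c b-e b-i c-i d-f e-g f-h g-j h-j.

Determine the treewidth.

1

A width-1 tree decomposition is:
Bags: B1 = {a, c}  B2 = {c, i}  B3 = {b, i}  B4 = {b, e}  B5 = {e, g}  B6 = {g, j}  B7 = {h, j}  B8 = {f, h}  B9 = {d, f}
Tree: B1–B2, B2–B3, B3–B4, B4–B5, B5–B6, B6–B7, B7–B8, B8–B9
Every bag has size at most 2, so the width is 2 − 1 = 1 and tw(G) ≤ 1. G has an edge, so its treewidth is at least 1. The upper and lower bounds meet at 1, so that is the treewidth.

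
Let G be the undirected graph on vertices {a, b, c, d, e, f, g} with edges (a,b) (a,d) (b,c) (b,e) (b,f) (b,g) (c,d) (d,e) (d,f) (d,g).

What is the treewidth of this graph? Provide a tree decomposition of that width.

Treewidth 2.
One such decomposition:
Bags: B1 = {b, d, f}  B2 = {b, d, g}  B3 = {a, b, d}  B4 = {b, d, e}  B5 = {b, c, d}
Tree: B1–B2, B2–B3, B3–B4, B4–B5

Every bag has size at most 3, so the width is 3 − 1 = 2 and tw(G) ≤ 2. Since d–f–b–g–d is a cycle in G, G is not acyclic. Forests are exactly the graphs of treewidth ≤ 1, so tw(G) ≥ 2. Therefore the treewidth is 2.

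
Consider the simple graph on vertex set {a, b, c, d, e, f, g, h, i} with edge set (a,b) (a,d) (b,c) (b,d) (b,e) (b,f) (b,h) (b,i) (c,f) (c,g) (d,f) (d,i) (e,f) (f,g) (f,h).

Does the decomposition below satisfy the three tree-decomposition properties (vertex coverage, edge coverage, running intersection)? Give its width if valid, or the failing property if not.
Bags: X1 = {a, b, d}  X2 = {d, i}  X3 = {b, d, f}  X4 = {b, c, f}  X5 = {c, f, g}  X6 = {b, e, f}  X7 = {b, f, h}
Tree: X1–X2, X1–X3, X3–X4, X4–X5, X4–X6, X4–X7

A tree decomposition must satisfy three properties: every vertex lies in some bag; for every edge, both endpoints lie together in some bag; and for every vertex, the bags containing it form a connected subtree. Here edge (b,i) lies in no bag, so the decomposition is invalid.

No — edge (b,i) lies in no bag.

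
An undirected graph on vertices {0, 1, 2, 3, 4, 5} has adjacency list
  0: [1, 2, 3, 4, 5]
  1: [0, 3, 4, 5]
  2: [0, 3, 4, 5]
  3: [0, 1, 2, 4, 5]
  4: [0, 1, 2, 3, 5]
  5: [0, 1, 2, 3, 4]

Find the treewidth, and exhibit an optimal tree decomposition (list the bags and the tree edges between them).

Treewidth 4.
Bags: B1 = {0, 2, 3, 4, 5}  B2 = {0, 1, 3, 4, 5}
Tree: B1–B2

Each bag holds 5 vertices, so the decomposition has width 4, which upper-bounds the treewidth. On the other hand G contains the 5-clique {0, 1, 3, 4, 5}. A clique must lie in a single bag of any decomposition, so no decomposition can have width below 4. Combining the bounds, tw(G) = 4.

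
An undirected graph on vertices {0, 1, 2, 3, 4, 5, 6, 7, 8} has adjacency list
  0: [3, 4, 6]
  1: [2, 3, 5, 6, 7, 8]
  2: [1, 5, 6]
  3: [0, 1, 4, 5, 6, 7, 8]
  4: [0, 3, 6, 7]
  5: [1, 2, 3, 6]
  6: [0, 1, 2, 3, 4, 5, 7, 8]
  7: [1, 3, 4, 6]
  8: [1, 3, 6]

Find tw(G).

3

A width-3 tree decomposition is:
Bags: B1 = {3, 4, 6, 7}  B2 = {1, 3, 6, 7}  B3 = {1, 3, 5, 6}  B4 = {0, 3, 4, 6}  B5 = {1, 3, 6, 8}  B6 = {1, 2, 5, 6}
Tree: B1–B2, B2–B3, B1–B4, B3–B5, B3–B6
The largest bag has 4 vertices, giving width 3; this decomposition certifies tw(G) ≤ 3. On the other hand G contains the 4-clique {1, 2, 5, 6}. A clique must lie in a single bag of any decomposition, so no decomposition can have width below 3. The upper and lower bounds meet at 3, so that is the treewidth.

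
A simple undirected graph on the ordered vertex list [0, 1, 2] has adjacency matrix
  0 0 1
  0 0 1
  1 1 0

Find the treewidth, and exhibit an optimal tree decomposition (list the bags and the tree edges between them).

Every bag has size at most 2, so the width is 2 − 1 = 1 and tw(G) ≤ 1. Any graph with an edge has treewidth ≥ 1, and G has the edge 0–2. Hence tw(G) = 1 exactly.

Treewidth 1.
One optimal decomposition is:
Bags: B1 = {0, 2}  B2 = {1, 2}
Tree: B1–B2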